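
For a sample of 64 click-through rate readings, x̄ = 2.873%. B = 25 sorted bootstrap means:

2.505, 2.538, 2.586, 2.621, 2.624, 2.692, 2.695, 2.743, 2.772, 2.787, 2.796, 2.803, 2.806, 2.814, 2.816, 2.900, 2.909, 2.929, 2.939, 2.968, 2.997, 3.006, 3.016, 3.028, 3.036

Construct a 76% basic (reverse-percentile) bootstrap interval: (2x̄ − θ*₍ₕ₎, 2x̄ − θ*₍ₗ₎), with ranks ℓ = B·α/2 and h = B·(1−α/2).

(2.740, 3.160)

Percentile endpoints at ranks 3 and 22: θ*₍3₎ = 2.586, θ*₍22₎ = 3.006.
Basic interval reflects these around x̄:
  lower = 2 × 2.873 − 3.006 = 2.740
  upper = 2 × 2.873 − 2.586 = 3.160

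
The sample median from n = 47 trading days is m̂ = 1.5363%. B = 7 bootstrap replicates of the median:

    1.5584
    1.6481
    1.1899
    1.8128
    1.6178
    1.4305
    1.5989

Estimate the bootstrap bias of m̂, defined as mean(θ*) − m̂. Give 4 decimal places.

bias = +0.0146

mean(θ*) = (1.5584 + 1.6481 + 1.1899 + 1.8128 + 1.6178 + 1.4305 + 1.5989) / 7 = 1.55091
bias = 1.55091 − 1.5363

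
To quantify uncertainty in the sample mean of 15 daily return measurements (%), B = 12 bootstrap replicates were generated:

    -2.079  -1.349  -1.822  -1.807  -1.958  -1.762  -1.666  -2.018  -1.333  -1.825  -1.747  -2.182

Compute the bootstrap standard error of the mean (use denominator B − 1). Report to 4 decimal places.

Bootstrap SE is the standard deviation of the 12 replicate means.
Mean of replicates: ((-2.079) + (-1.349) + (-1.822) + (-1.807) + (-1.958) + (-1.762) + (-1.666) + (-2.018) + (-1.333) + (-1.825) + (-1.747) + (-2.182)) / 12 = -21.54800 / 12 = -1.79567
Sum of squared deviations: (−0.28333)² + (+0.44667)² + (−0.02633)² + (−0.01133)² + (−0.16233)² + (+0.03367)² + (+0.12967)² + (−0.22233)² + (+0.46267)² + (−0.02933)² + (+0.04867)² + (−0.38633)² = 0.74088
Variance = 0.74088 / 11 = 0.06735
SE* = √0.06735

SE* = 0.2595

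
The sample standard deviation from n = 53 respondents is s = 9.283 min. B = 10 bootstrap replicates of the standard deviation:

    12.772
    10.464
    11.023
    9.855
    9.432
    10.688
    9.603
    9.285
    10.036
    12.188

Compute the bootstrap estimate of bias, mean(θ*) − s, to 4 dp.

mean(θ*) = (12.772 + 10.464 + 11.023 + 9.855 + 9.432 + 10.688 + 9.603 + 9.285 + 10.036 + 12.188) / 10 = 10.53460
bias = 10.53460 − 9.283

bias = +1.2516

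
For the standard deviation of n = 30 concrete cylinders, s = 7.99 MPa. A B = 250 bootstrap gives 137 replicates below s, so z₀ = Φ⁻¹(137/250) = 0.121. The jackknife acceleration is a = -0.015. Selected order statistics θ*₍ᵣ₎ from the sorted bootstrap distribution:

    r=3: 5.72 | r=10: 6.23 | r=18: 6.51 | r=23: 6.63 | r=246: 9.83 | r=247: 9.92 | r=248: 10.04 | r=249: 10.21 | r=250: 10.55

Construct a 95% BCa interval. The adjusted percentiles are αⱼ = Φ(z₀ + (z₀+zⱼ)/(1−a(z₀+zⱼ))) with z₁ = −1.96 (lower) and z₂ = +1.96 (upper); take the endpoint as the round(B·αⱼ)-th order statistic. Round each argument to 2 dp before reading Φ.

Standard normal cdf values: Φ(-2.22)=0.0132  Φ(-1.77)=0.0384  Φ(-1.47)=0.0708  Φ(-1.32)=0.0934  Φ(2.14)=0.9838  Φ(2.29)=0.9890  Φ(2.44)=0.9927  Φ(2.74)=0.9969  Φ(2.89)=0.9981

Lower: z₀ + z₁ = 0.121 + (-1.960) = -1.839; 1 − a(z₀+z₁) = 1 − (-0.015)(-1.839) = 0.9724; argument = 0.121 + (-1.839)/0.9724 = -1.7702 → -1.77.
α₁ = Φ(-1.77) = 0.0384; rank = round(250 × 0.0384) = 10; θ*₍10₎ = 6.23.
Upper: z₀ + z₂ = 2.081; 1 − a(z₀+z₂) = 1.0312; argument = 2.1390 → 2.14; α₂ = 0.9838; rank = 246; θ*₍246₎ = 9.83.

(6.23, 9.83)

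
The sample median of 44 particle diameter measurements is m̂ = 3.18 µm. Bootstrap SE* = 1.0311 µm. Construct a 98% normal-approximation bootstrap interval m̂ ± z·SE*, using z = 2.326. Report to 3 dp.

(0.782, 5.578)

Margin = 2.326 × 1.0311 = 2.3983
Interval: 3.18 ± 2.3983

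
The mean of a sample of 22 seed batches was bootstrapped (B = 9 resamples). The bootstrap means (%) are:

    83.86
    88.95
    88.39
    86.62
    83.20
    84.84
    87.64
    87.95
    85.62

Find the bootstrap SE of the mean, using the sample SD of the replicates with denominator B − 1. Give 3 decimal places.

SE* = 2.066

Bootstrap SE is the standard deviation of the 9 replicate means.
Mean of replicates: (83.86 + 88.95 + 88.39 + 86.62 + 83.20 + 84.84 + 87.64 + 87.95 + 85.62) / 9 = 777.0700 / 9 = 86.3411
Sum of squared deviations: (−2.4811)² + (+2.6089)² + (+2.0489)² + (+0.2789)² + (−3.1411)² + (−1.5011)² + (+1.2989)² + (+1.6089)² + (−0.7211)² = 34.1535
Variance = 34.1535 / 8 = 4.2692
SE* = √4.2692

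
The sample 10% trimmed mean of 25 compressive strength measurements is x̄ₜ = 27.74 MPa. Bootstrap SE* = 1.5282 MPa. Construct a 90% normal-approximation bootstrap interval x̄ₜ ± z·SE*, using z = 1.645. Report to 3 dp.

Margin = 1.645 × 1.5282 = 2.5139
Interval: 27.74 ± 2.5139

(25.226, 30.254)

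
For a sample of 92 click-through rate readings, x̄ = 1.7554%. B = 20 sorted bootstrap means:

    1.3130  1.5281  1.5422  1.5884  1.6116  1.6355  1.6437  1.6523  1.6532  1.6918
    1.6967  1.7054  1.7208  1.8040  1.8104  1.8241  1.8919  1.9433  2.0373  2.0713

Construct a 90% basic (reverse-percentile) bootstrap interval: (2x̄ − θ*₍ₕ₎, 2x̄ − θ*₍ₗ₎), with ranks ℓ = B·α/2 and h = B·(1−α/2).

(1.4735, 2.1978)

Percentile endpoints at ranks 1 and 19: θ*₍1₎ = 1.3130, θ*₍19₎ = 2.0373.
Basic interval reflects these around x̄:
  lower = 2 × 1.7554 − 2.0373 = 1.4735
  upper = 2 × 1.7554 − 1.3130 = 2.1978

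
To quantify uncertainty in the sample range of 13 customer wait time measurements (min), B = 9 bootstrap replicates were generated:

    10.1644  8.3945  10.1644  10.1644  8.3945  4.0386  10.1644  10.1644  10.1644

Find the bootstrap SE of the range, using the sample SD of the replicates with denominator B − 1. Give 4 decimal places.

Bootstrap SE is the standard deviation of the 9 replicate ranges.
Mean of replicates: (10.1644 + 8.3945 + 10.1644 + 10.1644 + 8.3945 + 4.0386 + 10.1644 + 10.1644 + 10.1644) / 9 = 81.81400 / 9 = 9.09044
Sum of squared deviations: (+1.07396)² + (−0.69594)² + (+1.07396)² + (+1.07396)² + (−0.69594)² + (−5.05184)² + (+1.07396)² + (+1.07396)² + (+1.07396)² = 33.41009
Variance = 33.41009 / 8 = 4.17626
SE* = √4.17626

SE* = 2.0436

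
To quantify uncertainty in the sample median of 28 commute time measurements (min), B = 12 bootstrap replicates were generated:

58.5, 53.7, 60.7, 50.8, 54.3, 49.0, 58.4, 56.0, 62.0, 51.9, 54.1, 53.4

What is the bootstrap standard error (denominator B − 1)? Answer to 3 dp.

Bootstrap SE is the standard deviation of the 12 replicate medians.
Mean of replicates: (58.5 + 53.7 + 60.7 + 50.8 + 54.3 + 49.0 + 58.4 + 56.0 + 62.0 + 51.9 + 54.1 + 53.4) / 12 = 662.8000 / 12 = 55.2333
Sum of squared deviations: (+3.2667)² + (−1.5333)² + (+5.4667)² + (−4.4333)² + (−0.9333)² + (−6.2333)² + (+3.1667)² + (+0.7667)² + (+6.7667)² + (−3.3333)² + (−1.1333)² + (−1.8333)² = 174.4467
Variance = 174.4467 / 11 = 15.8588
SE* = √15.8588

SE* = 3.982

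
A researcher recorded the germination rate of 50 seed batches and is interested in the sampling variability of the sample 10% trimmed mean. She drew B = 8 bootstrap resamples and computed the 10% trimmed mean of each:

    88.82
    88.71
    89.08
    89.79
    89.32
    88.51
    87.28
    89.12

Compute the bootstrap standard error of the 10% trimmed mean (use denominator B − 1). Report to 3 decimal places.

SE* = 0.739

Bootstrap SE is the standard deviation of the 8 replicate 10% trimmed means.
Mean of replicates: (88.82 + 88.71 + 89.08 + 89.79 + 89.32 + 88.51 + 87.28 + 89.12) / 8 = 710.6300 / 8 = 88.8287
Sum of squared deviations: (−0.0088)² + (−0.1188)² + (+0.2512)² + (+0.9613)² + (+0.4912)² + (−0.3187)² + (−1.5487)² + (+0.2913)² = 3.8277
Variance = 3.8277 / 7 = 0.5468
SE* = √0.5468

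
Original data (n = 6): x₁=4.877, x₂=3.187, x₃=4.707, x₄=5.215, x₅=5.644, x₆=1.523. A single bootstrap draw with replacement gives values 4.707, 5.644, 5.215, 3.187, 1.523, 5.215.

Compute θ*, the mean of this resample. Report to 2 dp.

θ* = 4.25

Mean = (4.707 + 5.644 + 5.215 + 3.187 + 1.523 + 5.215) / 6 = 25.4910 / 6 = 4.25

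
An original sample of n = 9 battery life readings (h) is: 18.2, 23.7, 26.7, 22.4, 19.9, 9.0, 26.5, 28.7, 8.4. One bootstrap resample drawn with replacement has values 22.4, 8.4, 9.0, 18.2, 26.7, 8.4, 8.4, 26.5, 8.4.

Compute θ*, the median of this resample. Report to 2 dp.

Sorted: 8.4, 8.4, 8.4, 8.4, 9.0, 18.2, 22.4, 26.5, 26.7
Median = middle value = 9.00

θ* = 9.00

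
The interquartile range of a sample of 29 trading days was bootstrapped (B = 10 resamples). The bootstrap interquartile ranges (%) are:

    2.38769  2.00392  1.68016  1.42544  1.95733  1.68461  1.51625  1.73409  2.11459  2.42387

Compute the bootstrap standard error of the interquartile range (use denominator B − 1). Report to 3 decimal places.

SE* = 0.344

Bootstrap SE is the standard deviation of the 10 replicate interquartile ranges.
Mean of replicates: (2.38769 + 2.00392 + 1.68016 + 1.42544 + 1.95733 + 1.68461 + 1.51625 + 1.73409 + 2.11459 + 2.42387) / 10 = 18.927950 / 10 = 1.892795
Sum of squared deviations: (+0.494895)² + (+0.111125)² + (−0.212635)² + (−0.467355)² + (+0.064535)² + (−0.208185)² + (−0.376545)² + (−0.158705)² + (+0.221795)² + (+0.531075)² = 1.066617
Variance = 1.066617 / 9 = 0.118513
SE* = √0.118513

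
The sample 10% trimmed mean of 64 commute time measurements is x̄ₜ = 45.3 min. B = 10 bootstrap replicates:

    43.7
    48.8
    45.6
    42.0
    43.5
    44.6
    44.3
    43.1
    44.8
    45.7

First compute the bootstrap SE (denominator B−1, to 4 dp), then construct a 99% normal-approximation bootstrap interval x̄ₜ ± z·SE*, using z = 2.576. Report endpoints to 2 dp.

(40.52, 50.08)

Mean of replicates = 44.6100; sum of squared deviations = 31.0090; SE* = √(31.0090/9) = 1.8562
Margin = 2.576 × 1.8562 = 4.782
Interval: 45.3 ± 4.782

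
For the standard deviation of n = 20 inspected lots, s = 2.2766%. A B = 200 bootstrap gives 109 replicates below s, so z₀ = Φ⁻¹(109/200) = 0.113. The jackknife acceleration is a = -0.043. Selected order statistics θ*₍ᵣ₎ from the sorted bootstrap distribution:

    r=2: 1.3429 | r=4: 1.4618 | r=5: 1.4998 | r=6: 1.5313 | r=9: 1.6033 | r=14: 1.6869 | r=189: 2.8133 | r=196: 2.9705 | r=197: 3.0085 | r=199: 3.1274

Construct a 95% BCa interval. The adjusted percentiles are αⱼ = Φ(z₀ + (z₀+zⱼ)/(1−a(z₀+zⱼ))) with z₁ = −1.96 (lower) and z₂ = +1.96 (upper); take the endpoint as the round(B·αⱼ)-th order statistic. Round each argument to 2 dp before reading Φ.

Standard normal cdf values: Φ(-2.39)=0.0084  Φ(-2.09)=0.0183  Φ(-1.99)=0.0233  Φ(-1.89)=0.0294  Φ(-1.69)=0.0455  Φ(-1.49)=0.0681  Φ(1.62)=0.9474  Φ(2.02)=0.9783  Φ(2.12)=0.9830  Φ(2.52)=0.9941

Lower: z₀ + z₁ = 0.113 + (-1.960) = -1.847; 1 − a(z₀+z₁) = 1 − (-0.043)(-1.847) = 0.9206; argument = 0.113 + (-1.847)/0.9206 = -1.8933 → -1.89.
α₁ = Φ(-1.89) = 0.0294; rank = round(200 × 0.0294) = 6; θ*₍6₎ = 1.5313.
Upper: z₀ + z₂ = 2.073; 1 − a(z₀+z₂) = 1.0891; argument = 2.0163 → 2.02; α₂ = 0.9783; rank = 196; θ*₍196₎ = 2.9705.

(1.5313, 2.9705)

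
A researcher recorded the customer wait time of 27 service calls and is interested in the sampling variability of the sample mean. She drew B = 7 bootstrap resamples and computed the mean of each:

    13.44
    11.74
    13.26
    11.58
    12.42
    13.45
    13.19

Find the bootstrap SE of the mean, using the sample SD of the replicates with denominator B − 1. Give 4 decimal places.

Bootstrap SE is the standard deviation of the 7 replicate means.
Mean of replicates: (13.44 + 11.74 + 13.26 + 11.58 + 12.42 + 13.45 + 13.19) / 7 = 89.08000 / 7 = 12.72571
Sum of squared deviations: (+0.71429)² + (−0.98571)² + (+0.53429)² + (−1.14571)² + (−0.30571)² + (+0.72429)² + (+0.46429)² = 3.91357
Variance = 3.91357 / 6 = 0.65226
SE* = √0.65226

SE* = 0.8076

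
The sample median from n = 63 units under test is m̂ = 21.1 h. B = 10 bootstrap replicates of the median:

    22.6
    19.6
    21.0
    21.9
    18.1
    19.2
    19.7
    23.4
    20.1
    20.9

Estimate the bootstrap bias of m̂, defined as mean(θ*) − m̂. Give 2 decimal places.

mean(θ*) = (22.6 + 19.6 + 21.0 + 21.9 + 18.1 + 19.2 + 19.7 + 23.4 + 20.1 + 20.9) / 10 = 20.650
bias = 20.650 − 21.1

bias = −0.45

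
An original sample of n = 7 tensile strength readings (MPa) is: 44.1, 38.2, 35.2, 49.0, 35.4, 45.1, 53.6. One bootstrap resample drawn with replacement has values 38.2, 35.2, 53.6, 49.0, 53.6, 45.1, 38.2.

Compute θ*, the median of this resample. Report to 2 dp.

Sorted: 35.2, 38.2, 38.2, 45.1, 49.0, 53.6, 53.6
Median = middle value = 45.10

θ* = 45.10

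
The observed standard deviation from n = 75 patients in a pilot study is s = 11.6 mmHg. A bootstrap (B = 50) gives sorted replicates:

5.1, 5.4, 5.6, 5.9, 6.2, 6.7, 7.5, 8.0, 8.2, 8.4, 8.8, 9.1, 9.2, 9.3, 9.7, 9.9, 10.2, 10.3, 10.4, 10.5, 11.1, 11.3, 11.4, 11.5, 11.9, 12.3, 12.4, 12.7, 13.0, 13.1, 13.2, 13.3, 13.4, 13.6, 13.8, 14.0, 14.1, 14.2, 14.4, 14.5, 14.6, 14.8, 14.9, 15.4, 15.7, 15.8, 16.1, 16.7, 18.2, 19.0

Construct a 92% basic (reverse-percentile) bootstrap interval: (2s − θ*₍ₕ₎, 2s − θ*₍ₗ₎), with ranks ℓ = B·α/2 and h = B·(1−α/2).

Percentile endpoints at ranks 2 and 48: θ*₍2₎ = 5.4, θ*₍48₎ = 16.7.
Basic interval reflects these around s:
  lower = 2 × 11.6 − 16.7 = 6.5
  upper = 2 × 11.6 − 5.4 = 17.8

(6.5, 17.8)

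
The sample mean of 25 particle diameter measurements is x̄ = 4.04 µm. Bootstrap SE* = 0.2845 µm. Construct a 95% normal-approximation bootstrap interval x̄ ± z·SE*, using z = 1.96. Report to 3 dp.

Margin = 1.96 × 0.2845 = 0.5576
Interval: 4.04 ± 0.5576

(3.482, 4.598)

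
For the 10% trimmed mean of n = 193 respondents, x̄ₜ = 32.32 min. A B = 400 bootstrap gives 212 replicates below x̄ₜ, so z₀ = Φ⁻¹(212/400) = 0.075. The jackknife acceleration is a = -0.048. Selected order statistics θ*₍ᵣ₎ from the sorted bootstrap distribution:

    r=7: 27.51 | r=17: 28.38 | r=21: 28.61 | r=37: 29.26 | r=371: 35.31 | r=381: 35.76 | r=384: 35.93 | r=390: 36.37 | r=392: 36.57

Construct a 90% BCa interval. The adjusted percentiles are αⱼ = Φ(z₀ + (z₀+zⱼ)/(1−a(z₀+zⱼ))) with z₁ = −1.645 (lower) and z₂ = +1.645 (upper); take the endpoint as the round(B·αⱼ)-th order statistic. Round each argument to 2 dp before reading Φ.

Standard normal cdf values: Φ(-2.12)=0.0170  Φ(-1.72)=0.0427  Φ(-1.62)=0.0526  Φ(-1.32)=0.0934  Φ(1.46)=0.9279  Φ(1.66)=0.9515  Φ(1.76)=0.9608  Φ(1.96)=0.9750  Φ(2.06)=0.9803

(28.61, 35.76)

Lower: z₀ + z₁ = 0.075 + (-1.645) = -1.570; 1 − a(z₀+z₁) = 1 − (-0.048)(-1.570) = 0.9246; argument = 0.075 + (-1.570)/0.9246 = -1.6230 → -1.62.
α₁ = Φ(-1.62) = 0.0526; rank = round(400 × 0.0526) = 21; θ*₍21₎ = 28.61.
Upper: z₀ + z₂ = 1.720; 1 − a(z₀+z₂) = 1.0826; argument = 1.6638 → 1.66; α₂ = 0.9515; rank = 381; θ*₍381₎ = 35.76.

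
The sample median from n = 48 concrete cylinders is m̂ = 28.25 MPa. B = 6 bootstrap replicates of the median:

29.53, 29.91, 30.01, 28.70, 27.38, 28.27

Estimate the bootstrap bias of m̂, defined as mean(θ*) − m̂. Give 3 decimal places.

mean(θ*) = (29.53 + 29.91 + 30.01 + 28.70 + 27.38 + 28.27) / 6 = 28.9667
bias = 28.9667 − 28.25

bias = +0.717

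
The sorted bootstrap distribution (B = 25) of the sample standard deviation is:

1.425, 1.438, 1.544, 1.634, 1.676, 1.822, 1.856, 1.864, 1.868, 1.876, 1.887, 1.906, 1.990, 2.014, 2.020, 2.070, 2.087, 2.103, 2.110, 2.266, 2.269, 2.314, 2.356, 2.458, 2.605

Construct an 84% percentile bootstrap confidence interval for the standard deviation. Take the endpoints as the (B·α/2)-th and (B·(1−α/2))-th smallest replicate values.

α = 0.16; lower rank = 25 × 0.080 = 2; upper rank = 25 × 0.920 = 23.
The 2nd smallest replicate is 1.438; the 23rd is 2.356.

(1.438, 2.356)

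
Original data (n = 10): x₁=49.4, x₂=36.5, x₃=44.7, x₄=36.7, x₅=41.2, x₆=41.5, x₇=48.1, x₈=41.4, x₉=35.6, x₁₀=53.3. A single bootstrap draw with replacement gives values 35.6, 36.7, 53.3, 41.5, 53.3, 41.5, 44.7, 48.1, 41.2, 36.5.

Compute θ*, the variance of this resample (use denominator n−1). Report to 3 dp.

Mean = 43.2400; sum of squared deviations = 384.9440
s² = 384.9440 / 9 = 42.7716

θ* = 42.772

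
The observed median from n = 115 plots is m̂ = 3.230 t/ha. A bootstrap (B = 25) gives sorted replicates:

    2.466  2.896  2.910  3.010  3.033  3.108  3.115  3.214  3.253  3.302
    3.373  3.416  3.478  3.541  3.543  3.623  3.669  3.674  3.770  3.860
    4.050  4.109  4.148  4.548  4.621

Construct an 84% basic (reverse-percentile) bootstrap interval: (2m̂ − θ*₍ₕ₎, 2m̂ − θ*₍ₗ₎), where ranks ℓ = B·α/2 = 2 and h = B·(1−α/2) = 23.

(2.312, 3.564)

Percentile endpoints at ranks 2 and 23: θ*₍2₎ = 2.896, θ*₍23₎ = 4.148.
Basic interval reflects these around m̂:
  lower = 2 × 3.230 − 4.148 = 2.312
  upper = 2 × 3.230 − 2.896 = 3.564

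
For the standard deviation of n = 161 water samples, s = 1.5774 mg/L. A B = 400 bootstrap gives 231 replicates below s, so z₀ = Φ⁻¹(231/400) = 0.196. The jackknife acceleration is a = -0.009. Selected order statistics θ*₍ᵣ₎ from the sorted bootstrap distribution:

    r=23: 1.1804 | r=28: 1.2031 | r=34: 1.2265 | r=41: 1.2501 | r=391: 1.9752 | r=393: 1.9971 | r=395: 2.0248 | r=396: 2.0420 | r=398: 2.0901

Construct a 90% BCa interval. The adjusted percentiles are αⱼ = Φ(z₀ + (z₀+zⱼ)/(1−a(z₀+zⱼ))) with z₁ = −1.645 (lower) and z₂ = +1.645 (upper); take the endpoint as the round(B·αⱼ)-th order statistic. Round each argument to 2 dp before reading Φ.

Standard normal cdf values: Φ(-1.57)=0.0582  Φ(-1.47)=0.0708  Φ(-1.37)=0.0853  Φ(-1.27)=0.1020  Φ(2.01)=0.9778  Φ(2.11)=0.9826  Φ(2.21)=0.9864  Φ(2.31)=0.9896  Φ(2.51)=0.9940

(1.2501, 1.9752)

Lower: z₀ + z₁ = 0.196 + (-1.645) = -1.449; 1 − a(z₀+z₁) = 1 − (-0.009)(-1.449) = 0.9870; argument = 0.196 + (-1.449)/0.9870 = -1.2721 → -1.27.
α₁ = Φ(-1.27) = 0.1020; rank = round(400 × 0.1020) = 41; θ*₍41₎ = 1.2501.
Upper: z₀ + z₂ = 1.841; 1 − a(z₀+z₂) = 1.0166; argument = 2.0070 → 2.01; α₂ = 0.9778; rank = 391; θ*₍391₎ = 1.9752.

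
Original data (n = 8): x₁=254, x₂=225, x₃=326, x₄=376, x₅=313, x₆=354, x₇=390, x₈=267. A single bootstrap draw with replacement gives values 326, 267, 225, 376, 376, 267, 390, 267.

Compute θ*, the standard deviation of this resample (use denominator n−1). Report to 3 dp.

Mean = 311.7500; sum of squared deviations = 28115.5000
s² = 28115.5000 / 7 = 4016.5000
s = √4016.5000 = 63.376

θ* = 63.376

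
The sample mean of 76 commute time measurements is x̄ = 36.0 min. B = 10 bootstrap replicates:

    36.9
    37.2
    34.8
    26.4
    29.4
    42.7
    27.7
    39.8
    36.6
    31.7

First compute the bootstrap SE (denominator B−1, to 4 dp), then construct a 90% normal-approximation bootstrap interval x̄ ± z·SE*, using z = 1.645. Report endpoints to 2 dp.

Mean of replicates = 34.3200; sum of squared deviations = 258.2560; SE* = √(258.2560/9) = 5.3568
Margin = 1.645 × 5.3568 = 8.812
Interval: 36.0 ± 8.812

(27.19, 44.81)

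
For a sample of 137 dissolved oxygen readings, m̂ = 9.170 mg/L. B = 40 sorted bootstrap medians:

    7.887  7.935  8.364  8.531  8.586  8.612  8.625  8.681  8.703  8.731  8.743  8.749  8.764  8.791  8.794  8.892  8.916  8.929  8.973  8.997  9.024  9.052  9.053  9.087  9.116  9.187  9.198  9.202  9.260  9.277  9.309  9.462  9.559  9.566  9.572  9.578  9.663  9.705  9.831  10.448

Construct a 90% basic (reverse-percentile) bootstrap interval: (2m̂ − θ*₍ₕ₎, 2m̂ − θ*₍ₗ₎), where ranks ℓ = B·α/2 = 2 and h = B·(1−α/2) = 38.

Percentile endpoints at ranks 2 and 38: θ*₍2₎ = 7.935, θ*₍38₎ = 9.705.
Basic interval reflects these around m̂:
  lower = 2 × 9.170 − 9.705 = 8.635
  upper = 2 × 9.170 − 7.935 = 10.405

(8.635, 10.405)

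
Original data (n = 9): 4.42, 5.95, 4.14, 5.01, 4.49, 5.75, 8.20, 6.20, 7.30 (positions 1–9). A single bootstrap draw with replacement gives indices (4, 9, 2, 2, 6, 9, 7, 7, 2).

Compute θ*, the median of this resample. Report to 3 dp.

Resample values: 5.01, 7.30, 5.95, 5.95, 5.75, 7.30, 8.20, 8.20, 5.95.
Sorted: 5.01, 5.75, 5.95, 5.95, 5.95, 7.30, 7.30, 8.20, 8.20
Median = middle value = 5.950

θ* = 5.950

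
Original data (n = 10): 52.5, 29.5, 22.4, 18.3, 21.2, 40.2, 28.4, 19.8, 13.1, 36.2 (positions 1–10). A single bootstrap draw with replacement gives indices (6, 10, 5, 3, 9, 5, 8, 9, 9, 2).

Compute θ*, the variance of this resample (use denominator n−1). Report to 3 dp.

Resample values: 40.2, 36.2, 21.2, 22.4, 13.1, 21.2, 19.8, 13.1, 13.1, 29.5.
Mean = 22.9800; sum of squared deviations = 823.4360
s² = 823.4360 / 9 = 91.4929

θ* = 91.493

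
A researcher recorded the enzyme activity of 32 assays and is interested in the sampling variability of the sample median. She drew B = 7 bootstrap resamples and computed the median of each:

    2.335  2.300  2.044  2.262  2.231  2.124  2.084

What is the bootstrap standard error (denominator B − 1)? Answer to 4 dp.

SE* = 0.1129

Bootstrap SE is the standard deviation of the 7 replicate medians.
Mean of replicates: (2.335 + 2.300 + 2.044 + 2.262 + 2.231 + 2.124 + 2.084) / 7 = 15.380000 / 7 = 2.197143
Sum of squared deviations: (+0.137857)² + (+0.102857)² + (−0.153143)² + (+0.064857)² + (+0.033857)² + (−0.073143)² + (−0.113143)² = 0.076541
Variance = 0.076541 / 6 = 0.012757
SE* = √0.012757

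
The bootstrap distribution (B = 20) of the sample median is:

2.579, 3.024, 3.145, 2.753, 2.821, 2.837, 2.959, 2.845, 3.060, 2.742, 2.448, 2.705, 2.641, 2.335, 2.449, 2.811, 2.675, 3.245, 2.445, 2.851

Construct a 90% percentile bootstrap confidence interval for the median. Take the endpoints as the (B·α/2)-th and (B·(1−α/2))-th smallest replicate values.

(2.335, 3.145)

Sorted replicates: 2.335, 2.445, 2.448, 2.449, 2.579, 2.641, 2.675, 2.705, 2.742, 2.753, 2.811, 2.821, 2.837, 2.845, 2.851, 2.959, 3.024, 3.060, 3.145, 3.245
α = 0.10; lower rank = 20 × 0.050 = 1; upper rank = 20 × 0.950 = 19.
The 1st smallest replicate is 2.335; the 19th is 3.145.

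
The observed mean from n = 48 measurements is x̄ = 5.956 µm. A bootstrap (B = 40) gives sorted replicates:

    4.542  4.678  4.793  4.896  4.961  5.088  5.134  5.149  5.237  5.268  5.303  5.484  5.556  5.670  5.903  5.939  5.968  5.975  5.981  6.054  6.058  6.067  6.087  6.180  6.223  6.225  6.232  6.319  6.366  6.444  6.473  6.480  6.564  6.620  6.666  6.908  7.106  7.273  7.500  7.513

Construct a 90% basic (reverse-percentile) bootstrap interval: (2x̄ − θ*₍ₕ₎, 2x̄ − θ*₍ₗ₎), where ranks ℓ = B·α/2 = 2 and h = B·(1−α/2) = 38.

(4.639, 7.234)

Percentile endpoints at ranks 2 and 38: θ*₍2₎ = 4.678, θ*₍38₎ = 7.273.
Basic interval reflects these around x̄:
  lower = 2 × 5.956 − 7.273 = 4.639
  upper = 2 × 5.956 − 4.678 = 7.234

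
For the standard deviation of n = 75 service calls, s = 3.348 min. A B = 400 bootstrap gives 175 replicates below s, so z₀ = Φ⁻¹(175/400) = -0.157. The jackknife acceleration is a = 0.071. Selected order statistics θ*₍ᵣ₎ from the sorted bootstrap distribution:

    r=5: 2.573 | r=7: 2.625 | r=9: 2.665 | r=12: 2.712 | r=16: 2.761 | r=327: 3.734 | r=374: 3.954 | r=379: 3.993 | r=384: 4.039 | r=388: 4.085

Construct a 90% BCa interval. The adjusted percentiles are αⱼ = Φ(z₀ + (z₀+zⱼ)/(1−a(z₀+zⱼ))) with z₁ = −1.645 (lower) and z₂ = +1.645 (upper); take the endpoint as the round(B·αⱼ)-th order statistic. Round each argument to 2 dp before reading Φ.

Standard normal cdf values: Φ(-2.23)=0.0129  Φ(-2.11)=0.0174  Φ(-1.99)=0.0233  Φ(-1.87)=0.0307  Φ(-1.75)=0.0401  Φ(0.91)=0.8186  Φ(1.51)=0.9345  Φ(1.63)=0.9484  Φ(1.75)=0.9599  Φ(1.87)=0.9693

Lower: z₀ + z₁ = -0.157 + (-1.645) = -1.802; 1 − a(z₀+z₁) = 1 − (0.071)(-1.802) = 1.1279; argument = -0.157 + (-1.802)/1.1279 = -1.7546 → -1.75.
α₁ = Φ(-1.75) = 0.0401; rank = round(400 × 0.0401) = 16; θ*₍16₎ = 2.761.
Upper: z₀ + z₂ = 1.488; 1 − a(z₀+z₂) = 0.8944; argument = 1.5068 → 1.51; α₂ = 0.9345; rank = 374; θ*₍374₎ = 3.954.

(2.761, 3.954)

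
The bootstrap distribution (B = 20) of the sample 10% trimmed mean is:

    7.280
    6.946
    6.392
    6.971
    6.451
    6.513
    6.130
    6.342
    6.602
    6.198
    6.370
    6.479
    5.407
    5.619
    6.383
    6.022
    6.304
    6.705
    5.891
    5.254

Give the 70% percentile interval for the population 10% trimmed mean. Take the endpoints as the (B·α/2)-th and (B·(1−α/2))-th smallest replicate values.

(5.619, 6.705)

Sorted replicates: 5.254, 5.407, 5.619, 5.891, 6.022, 6.130, 6.198, 6.304, 6.342, 6.370, 6.383, 6.392, 6.451, 6.479, 6.513, 6.602, 6.705, 6.946, 6.971, 7.280
α = 0.30; lower rank = 20 × 0.150 = 3; upper rank = 20 × 0.850 = 17.
The 3rd smallest replicate is 5.619; the 17th is 6.705.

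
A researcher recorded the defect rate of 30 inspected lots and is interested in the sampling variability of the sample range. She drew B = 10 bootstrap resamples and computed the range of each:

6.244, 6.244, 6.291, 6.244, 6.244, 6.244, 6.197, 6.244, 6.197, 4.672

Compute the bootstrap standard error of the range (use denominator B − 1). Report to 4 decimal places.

SE* = 0.4962

Bootstrap SE is the standard deviation of the 10 replicate ranges.
Mean of replicates: (6.244 + 6.244 + 6.291 + 6.244 + 6.244 + 6.244 + 6.197 + 6.244 + 6.197 + 4.672) / 10 = 60.82100 / 10 = 6.08210
Sum of squared deviations: (+0.16190)² + (+0.16190)² + (+0.20890)² + (+0.16190)² + (+0.16190)² + (+0.16190)² + (+0.11490)² + (+0.16190)² + (+0.11490)² + (−1.41010)² = 2.21569
Variance = 2.21569 / 9 = 0.24619
SE* = √0.24619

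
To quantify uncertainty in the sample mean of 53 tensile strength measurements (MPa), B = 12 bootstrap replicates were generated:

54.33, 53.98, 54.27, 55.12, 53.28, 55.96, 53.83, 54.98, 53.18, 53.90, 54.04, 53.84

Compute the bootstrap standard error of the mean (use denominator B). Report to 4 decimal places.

SE* = 0.7574

Bootstrap SE is the standard deviation of the 12 replicate means.
Mean of replicates: (54.33 + 53.98 + 54.27 + 55.12 + 53.28 + 55.96 + 53.83 + 54.98 + 53.18 + 53.90 + 54.04 + 53.84) / 12 = 650.71000 / 12 = 54.22583
Sum of squared deviations: (+0.10417)² + (−0.24583)² + (+0.04417)² + (+0.89417)² + (−0.94583)² + (+1.73417)² + (−0.39583)² + (+0.75417)² + (−1.04583)² + (−0.32583)² + (−0.18583)² + (−0.38583)² = 6.88349
Variance = 6.88349 / 12 = 0.57362
SE* = √0.57362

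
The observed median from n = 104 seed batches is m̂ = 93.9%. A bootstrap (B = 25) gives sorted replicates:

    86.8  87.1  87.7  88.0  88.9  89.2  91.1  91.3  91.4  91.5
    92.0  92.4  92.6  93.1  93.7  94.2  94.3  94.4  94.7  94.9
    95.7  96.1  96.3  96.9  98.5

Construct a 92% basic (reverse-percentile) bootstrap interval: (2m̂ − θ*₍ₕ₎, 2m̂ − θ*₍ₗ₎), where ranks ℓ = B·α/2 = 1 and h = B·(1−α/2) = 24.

(90.9, 101.0)

Percentile endpoints at ranks 1 and 24: θ*₍1₎ = 86.8, θ*₍24₎ = 96.9.
Basic interval reflects these around m̂:
  lower = 2 × 93.9 − 96.9 = 90.9
  upper = 2 × 93.9 − 86.8 = 101.0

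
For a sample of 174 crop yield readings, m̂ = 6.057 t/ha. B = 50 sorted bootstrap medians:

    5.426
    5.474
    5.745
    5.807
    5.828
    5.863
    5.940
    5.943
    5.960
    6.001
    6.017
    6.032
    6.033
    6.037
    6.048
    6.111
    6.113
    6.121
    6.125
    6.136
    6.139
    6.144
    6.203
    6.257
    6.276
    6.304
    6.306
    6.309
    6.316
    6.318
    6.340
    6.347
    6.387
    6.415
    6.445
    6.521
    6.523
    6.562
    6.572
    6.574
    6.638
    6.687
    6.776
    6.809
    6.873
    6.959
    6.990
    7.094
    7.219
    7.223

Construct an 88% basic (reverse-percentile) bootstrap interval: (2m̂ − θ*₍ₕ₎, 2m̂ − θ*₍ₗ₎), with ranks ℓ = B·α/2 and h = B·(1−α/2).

Percentile endpoints at ranks 3 and 47: θ*₍3₎ = 5.745, θ*₍47₎ = 6.990.
Basic interval reflects these around m̂:
  lower = 2 × 6.057 − 6.990 = 5.124
  upper = 2 × 6.057 − 5.745 = 6.369

(5.124, 6.369)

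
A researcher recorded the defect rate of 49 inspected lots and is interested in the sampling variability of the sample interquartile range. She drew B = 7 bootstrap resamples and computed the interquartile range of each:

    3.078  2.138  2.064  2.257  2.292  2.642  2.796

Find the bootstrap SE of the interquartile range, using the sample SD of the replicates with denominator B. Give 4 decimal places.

Bootstrap SE is the standard deviation of the 7 replicate interquartile ranges.
Mean of replicates: (3.078 + 2.138 + 2.064 + 2.257 + 2.292 + 2.642 + 2.796) / 7 = 17.26700 / 7 = 2.46671
Sum of squared deviations: (+0.61129)² + (−0.32871)² + (−0.40271)² + (−0.20971)² + (−0.17471)² + (+0.17529)² + (+0.32929)² = 0.85756
Variance = 0.85756 / 7 = 0.12251
SE* = √0.12251

SE* = 0.3500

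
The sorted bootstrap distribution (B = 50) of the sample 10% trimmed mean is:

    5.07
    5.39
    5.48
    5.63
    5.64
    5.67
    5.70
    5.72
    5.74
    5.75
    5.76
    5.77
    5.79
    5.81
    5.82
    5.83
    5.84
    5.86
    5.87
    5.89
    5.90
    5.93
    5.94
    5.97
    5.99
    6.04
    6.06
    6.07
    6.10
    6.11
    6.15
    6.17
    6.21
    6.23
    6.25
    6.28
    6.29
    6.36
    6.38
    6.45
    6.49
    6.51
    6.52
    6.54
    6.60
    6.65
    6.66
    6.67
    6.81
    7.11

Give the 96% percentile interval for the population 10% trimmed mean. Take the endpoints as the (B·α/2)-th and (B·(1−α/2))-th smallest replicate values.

(5.07, 6.81)

α = 0.04; lower rank = 50 × 0.020 = 1; upper rank = 50 × 0.980 = 49.
The 1st smallest replicate is 5.07; the 49th is 6.81.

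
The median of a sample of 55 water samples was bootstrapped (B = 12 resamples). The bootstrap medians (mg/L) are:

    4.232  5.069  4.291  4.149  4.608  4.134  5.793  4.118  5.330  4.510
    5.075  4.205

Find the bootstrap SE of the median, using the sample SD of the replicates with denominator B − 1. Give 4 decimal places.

SE* = 0.5593

Bootstrap SE is the standard deviation of the 12 replicate medians.
Mean of replicates: (4.232 + 5.069 + 4.291 + 4.149 + 4.608 + 4.134 + 5.793 + 4.118 + 5.330 + 4.510 + 5.075 + 4.205) / 12 = 55.51400 / 12 = 4.62617
Sum of squared deviations: (−0.39417)² + (+0.44283)² + (−0.33517)² + (−0.47717)² + (−0.01817)² + (−0.49217)² + (+1.16683)² + (−0.50817)² + (+0.70383)² + (−0.11617)² + (+0.44883)² + (−0.42117)² = 3.44149
Variance = 3.44149 / 11 = 0.31286
SE* = √0.31286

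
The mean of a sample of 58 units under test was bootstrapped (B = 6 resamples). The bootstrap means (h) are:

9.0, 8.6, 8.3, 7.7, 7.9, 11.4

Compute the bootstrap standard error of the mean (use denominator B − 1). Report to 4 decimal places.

Bootstrap SE is the standard deviation of the 6 replicate means.
Mean of replicates: (9.0 + 8.6 + 8.3 + 7.7 + 7.9 + 11.4) / 6 = 52.90000 / 6 = 8.81667
Sum of squared deviations: (+0.18333)² + (−0.21667)² + (−0.51667)² + (−1.11667)² + (−0.91667)² + (+2.58333)² = 9.10833
Variance = 9.10833 / 5 = 1.82167
SE* = √1.82167

SE* = 1.3497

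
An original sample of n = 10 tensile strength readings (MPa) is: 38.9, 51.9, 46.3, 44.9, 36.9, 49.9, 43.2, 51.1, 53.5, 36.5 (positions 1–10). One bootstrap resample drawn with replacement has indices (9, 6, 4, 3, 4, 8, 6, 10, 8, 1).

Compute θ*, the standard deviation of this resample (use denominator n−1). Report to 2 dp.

Resample values: 53.5, 49.9, 44.9, 46.3, 44.9, 51.1, 49.9, 36.5, 51.1, 38.9.
Mean = 46.7000; sum of squared deviations = 276.9600
s² = 276.9600 / 9 = 30.7733
s = √30.7733 = 5.55

θ* = 5.55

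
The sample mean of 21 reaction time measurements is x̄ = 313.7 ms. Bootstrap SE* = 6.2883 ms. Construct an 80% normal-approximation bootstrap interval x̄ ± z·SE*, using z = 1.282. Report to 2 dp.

(305.64, 321.76)

Margin = 1.282 × 6.2883 = 8.062
Interval: 313.7 ± 8.062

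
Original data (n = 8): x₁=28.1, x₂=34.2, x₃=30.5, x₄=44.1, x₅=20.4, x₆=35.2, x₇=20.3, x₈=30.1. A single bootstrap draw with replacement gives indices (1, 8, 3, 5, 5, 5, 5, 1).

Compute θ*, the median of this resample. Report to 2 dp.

Resample values: 28.1, 30.1, 30.5, 20.4, 20.4, 20.4, 20.4, 28.1.
Sorted: 20.4, 20.4, 20.4, 20.4, 28.1, 28.1, 30.1, 30.5
Median = average of the two middle values = 24.25

θ* = 24.25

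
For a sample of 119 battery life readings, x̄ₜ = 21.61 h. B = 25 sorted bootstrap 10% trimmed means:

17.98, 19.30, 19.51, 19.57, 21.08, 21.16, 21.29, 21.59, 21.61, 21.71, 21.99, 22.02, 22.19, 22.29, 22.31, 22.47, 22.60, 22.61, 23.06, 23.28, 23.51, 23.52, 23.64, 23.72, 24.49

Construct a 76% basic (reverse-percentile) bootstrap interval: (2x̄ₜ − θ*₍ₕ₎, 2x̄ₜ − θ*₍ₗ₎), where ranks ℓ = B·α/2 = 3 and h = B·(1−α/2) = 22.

(19.70, 23.71)

Percentile endpoints at ranks 3 and 22: θ*₍3₎ = 19.51, θ*₍22₎ = 23.52.
Basic interval reflects these around x̄ₜ:
  lower = 2 × 21.61 − 23.52 = 19.70
  upper = 2 × 21.61 − 19.51 = 23.71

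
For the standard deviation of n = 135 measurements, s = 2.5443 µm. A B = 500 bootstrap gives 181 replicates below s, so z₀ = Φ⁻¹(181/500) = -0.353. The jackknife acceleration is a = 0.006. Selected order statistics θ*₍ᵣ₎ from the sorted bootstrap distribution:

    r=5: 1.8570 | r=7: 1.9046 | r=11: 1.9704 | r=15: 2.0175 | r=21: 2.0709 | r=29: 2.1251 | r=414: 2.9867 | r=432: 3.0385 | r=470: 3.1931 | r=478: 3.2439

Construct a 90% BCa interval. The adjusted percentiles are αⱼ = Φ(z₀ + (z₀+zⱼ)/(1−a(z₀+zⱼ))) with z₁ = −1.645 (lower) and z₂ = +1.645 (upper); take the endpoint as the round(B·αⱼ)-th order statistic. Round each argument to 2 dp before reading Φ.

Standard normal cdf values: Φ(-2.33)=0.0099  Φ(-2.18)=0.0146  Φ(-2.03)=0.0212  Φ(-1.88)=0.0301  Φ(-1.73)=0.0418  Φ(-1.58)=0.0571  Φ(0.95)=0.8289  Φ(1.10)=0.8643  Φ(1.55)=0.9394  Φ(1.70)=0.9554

(1.8570, 2.9867)

Lower: z₀ + z₁ = -0.353 + (-1.645) = -1.998; 1 − a(z₀+z₁) = 1 − (0.006)(-1.998) = 1.0120; argument = -0.353 + (-1.998)/1.0120 = -2.3273 → -2.33.
α₁ = Φ(-2.33) = 0.0099; rank = round(500 × 0.0099) = 5; θ*₍5₎ = 1.8570.
Upper: z₀ + z₂ = 1.292; 1 − a(z₀+z₂) = 0.9922; argument = 0.9491 → 0.95; α₂ = 0.8289; rank = 414; θ*₍414₎ = 2.9867.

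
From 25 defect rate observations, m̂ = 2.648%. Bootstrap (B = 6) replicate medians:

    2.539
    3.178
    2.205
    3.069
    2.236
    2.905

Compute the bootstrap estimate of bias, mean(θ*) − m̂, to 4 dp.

mean(θ*) = (2.539 + 3.178 + 2.205 + 3.069 + 2.236 + 2.905) / 6 = 2.68867
bias = 2.68867 − 2.648

bias = +0.0407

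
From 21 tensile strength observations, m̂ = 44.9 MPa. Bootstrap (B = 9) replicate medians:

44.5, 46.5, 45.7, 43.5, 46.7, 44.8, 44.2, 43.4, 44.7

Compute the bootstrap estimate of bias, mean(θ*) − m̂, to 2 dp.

bias = −0.01

mean(θ*) = (44.5 + 46.5 + 45.7 + 43.5 + 46.7 + 44.8 + 44.2 + 43.4 + 44.7) / 9 = 44.889
bias = 44.889 − 44.9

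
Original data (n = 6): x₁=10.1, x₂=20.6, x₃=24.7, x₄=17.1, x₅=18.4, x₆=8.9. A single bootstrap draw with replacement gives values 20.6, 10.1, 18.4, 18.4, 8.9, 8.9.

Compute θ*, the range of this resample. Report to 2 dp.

θ* = 11.70

Range = 20.6 − 8.9 = 11.70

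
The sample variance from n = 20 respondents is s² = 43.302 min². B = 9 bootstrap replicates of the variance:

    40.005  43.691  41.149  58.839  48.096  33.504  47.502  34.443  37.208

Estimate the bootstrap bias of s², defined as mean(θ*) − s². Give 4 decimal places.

mean(θ*) = (40.005 + 43.691 + 41.149 + 58.839 + 48.096 + 33.504 + 47.502 + 34.443 + 37.208) / 9 = 42.71522
bias = 42.71522 − 43.302

bias = −0.5868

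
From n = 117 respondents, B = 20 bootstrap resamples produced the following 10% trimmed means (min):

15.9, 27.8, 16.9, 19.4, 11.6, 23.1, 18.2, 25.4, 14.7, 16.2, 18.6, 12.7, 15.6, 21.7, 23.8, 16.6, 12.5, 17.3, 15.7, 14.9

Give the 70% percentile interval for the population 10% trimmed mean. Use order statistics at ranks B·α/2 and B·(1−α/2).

(12.7, 23.1)

Sorted replicates: 11.6, 12.5, 12.7, 14.7, 14.9, 15.6, 15.7, 15.9, 16.2, 16.6, 16.9, 17.3, 18.2, 18.6, 19.4, 21.7, 23.1, 23.8, 25.4, 27.8
α = 0.30; lower rank = 20 × 0.150 = 3; upper rank = 20 × 0.850 = 17.
The 3rd smallest replicate is 12.7; the 17th is 23.1.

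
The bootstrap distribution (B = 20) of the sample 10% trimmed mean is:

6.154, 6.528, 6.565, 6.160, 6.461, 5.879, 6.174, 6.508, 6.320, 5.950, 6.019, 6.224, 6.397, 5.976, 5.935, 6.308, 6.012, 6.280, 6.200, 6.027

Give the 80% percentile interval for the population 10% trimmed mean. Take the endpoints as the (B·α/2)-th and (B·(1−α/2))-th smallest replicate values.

Sorted replicates: 5.879, 5.935, 5.950, 5.976, 6.012, 6.019, 6.027, 6.154, 6.160, 6.174, 6.200, 6.224, 6.280, 6.308, 6.320, 6.397, 6.461, 6.508, 6.528, 6.565
α = 0.20; lower rank = 20 × 0.100 = 2; upper rank = 20 × 0.900 = 18.
The 2nd smallest replicate is 5.935; the 18th is 6.508.

(5.935, 6.508)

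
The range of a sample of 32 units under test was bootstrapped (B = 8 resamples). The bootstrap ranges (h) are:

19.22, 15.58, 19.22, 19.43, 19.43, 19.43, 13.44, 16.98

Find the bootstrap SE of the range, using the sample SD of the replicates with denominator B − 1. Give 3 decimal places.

SE* = 2.287

Bootstrap SE is the standard deviation of the 8 replicate ranges.
Mean of replicates: (19.22 + 15.58 + 19.22 + 19.43 + 19.43 + 19.43 + 13.44 + 16.98) / 8 = 142.7300 / 8 = 17.8412
Sum of squared deviations: (+1.3788)² + (−2.2612)² + (+1.3788)² + (+1.5888)² + (+1.5888)² + (+1.5888)² + (−4.4012)² + (−0.8612)² = 36.6003
Variance = 36.6003 / 7 = 5.2286
SE* = √5.2286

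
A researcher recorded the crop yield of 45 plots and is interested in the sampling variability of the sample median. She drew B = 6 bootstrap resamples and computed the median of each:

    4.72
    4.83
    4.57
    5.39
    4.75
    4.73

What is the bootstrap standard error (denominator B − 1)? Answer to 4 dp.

SE* = 0.2862

Bootstrap SE is the standard deviation of the 6 replicate medians.
Mean of replicates: (4.72 + 4.83 + 4.57 + 5.39 + 4.75 + 4.73) / 6 = 28.990000 / 6 = 4.831667
Sum of squared deviations: (−0.111667)² + (−0.001667)² + (−0.261667)² + (+0.558333)² + (−0.081667)² + (−0.101667)² = 0.409683
Variance = 0.409683 / 5 = 0.081937
SE* = √0.081937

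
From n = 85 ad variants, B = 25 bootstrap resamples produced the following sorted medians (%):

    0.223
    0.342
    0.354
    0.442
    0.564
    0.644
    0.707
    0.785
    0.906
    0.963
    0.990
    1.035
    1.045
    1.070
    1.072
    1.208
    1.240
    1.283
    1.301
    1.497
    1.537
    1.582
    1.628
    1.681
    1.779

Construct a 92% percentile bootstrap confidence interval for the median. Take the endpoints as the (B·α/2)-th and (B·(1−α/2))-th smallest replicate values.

(0.223, 1.681)

α = 0.08; lower rank = 25 × 0.040 = 1; upper rank = 25 × 0.960 = 24.
The 1st smallest replicate is 0.223; the 24th is 1.681.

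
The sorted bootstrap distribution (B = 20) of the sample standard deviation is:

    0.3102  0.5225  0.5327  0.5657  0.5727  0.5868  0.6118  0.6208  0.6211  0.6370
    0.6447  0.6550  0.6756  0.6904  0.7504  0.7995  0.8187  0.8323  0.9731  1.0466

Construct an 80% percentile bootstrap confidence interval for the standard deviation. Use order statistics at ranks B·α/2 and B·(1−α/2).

α = 0.20; lower rank = 20 × 0.100 = 2; upper rank = 20 × 0.900 = 18.
The 2nd smallest replicate is 0.5225; the 18th is 0.8323.

(0.5225, 0.8323)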